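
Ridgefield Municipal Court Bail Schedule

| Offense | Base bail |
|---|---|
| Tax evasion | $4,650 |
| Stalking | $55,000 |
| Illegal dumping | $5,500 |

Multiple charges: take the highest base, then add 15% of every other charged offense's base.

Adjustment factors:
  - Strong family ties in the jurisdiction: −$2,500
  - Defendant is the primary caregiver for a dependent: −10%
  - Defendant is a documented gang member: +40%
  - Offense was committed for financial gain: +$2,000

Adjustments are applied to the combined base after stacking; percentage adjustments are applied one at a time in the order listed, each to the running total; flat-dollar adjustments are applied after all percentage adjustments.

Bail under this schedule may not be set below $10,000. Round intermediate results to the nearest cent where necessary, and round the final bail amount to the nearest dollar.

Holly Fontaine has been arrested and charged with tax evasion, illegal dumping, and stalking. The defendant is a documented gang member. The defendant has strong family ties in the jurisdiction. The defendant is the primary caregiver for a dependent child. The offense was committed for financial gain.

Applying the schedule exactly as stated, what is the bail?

Base amounts from the schedule: tax evasion $4,650; illegal dumping $5,500; stalking $55,000.
Stacking rule: highest base plus 15% of each additional charge. Highest is stalking at $55,000. Additional: $4,650 × 15% = $697.50; $5,500 × 15% = $825. Combined base = $55,000 + $1,522.50 = $56,522.50.
Defendant is the primary caregiver for a dependent (−10%): $56,522.50 × 0.9 = $50,870.25.
Defendant is a documented gang member (+40%): $50,870.25 × 1.4 = $71,218.35.
Strong family ties in the jurisdiction (−$2,500 flat): $71,218.35 − $2,500 = $68,718.35.
Offense was committed for financial gain (+$2,000 flat): $68,718.35 + $2,000 = $70,718.35.
$70,718.35 is at or above the $10,000 minimum.
Rounded to the nearest dollar: $70,718.

$70,718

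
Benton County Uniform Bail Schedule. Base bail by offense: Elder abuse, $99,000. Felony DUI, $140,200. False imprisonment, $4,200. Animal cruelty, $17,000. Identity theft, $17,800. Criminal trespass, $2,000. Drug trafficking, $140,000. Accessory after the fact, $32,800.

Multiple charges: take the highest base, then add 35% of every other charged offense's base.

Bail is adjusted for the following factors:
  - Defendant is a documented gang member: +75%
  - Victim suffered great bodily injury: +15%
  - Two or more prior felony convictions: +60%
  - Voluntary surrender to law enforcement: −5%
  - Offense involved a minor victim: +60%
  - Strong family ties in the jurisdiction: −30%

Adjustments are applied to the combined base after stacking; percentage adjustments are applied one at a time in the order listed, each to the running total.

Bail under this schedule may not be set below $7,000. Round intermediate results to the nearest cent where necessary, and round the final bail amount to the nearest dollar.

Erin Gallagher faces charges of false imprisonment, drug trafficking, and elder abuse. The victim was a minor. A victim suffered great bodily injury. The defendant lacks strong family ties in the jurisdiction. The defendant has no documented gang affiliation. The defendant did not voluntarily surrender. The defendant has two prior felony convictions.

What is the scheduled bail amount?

Base amounts from the schedule: false imprisonment $4,200; drug trafficking $140,000; elder abuse $99,000.
Stacking rule: highest base plus 35% of each additional charge. Highest is drug trafficking at $140,000. Additional: $4,200 × 35% = $1,470; $99,000 × 35% = $34,650. Combined base = $140,000 + $36,120 = $176,120.
Victim suffered great bodily injury (+15%): $176,120 × 1.15 = $202,538.
Two or more prior felony convictions (+60%): $202,538 × 1.6 = $324,060.80.
Offense involved a minor victim (+60%): $324,060.80 × 1.6 = $518,497.28.
$518,497.28 is at or above the $7,000 minimum.
Rounded to the nearest dollar: $518,497.

$518,497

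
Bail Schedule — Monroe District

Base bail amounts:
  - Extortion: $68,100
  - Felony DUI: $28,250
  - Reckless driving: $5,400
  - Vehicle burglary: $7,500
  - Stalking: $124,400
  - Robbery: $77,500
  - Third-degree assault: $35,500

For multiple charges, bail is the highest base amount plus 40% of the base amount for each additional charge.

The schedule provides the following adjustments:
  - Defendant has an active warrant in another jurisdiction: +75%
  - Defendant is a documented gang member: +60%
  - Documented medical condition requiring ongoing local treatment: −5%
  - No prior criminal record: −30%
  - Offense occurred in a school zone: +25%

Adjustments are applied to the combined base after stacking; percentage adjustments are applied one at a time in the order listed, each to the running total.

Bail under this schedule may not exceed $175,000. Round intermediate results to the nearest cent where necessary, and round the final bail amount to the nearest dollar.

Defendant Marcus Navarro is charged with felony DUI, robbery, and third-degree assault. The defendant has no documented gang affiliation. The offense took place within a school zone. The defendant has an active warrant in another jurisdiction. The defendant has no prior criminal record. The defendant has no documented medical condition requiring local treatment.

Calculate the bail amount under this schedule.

Base amounts from the schedule: felony DUI $28,250; robbery $77,500; third-degree assault $35,500.
Stacking rule: highest base plus 40% of each additional charge. Highest is robbery at $77,500. Additional: $28,250 × 40% = $11,300; $35,500 × 40% = $14,200. Combined base = $77,500 + $25,500 = $103,000.
Defendant has an active warrant in another jurisdiction (+75%): $103,000 × 1.75 = $180,250.
No prior criminal record (−30%): $180,250 × 0.7 = $126,175.
Offense occurred in a school zone (+25%): $126,175 × 1.25 = $157,718.75.
$157,718.75 is within the $175,000 maximum.
Rounded to the nearest dollar: $157,719.

$157,719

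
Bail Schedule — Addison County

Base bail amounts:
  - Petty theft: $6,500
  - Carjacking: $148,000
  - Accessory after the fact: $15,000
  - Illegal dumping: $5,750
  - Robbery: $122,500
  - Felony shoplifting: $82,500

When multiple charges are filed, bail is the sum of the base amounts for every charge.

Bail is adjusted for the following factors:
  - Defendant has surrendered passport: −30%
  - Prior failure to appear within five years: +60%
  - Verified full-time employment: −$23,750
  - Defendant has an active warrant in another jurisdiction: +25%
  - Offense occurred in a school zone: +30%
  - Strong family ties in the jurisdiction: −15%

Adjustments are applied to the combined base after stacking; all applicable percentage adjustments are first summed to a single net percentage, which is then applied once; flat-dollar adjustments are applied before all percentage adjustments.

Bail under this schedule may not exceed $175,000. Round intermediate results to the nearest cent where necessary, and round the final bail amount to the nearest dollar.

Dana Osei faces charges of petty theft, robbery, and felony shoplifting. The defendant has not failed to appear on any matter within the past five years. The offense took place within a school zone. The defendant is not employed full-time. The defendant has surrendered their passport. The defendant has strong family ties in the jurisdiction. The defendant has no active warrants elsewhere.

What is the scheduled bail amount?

$175,000

Base amounts from the schedule: petty theft $6,500; robbery $122,500; felony shoplifting $82,500.
Stacking rule: sum of all bases. $6,500 + $122,500 + $82,500 = $211,500.
Net percentage adjustment: −30% +30% −15% = −15%. $211,500 × 0.85 = $179,775.
Result $179,775 exceeds the maximum of $175,000; bail is capped at $175,000.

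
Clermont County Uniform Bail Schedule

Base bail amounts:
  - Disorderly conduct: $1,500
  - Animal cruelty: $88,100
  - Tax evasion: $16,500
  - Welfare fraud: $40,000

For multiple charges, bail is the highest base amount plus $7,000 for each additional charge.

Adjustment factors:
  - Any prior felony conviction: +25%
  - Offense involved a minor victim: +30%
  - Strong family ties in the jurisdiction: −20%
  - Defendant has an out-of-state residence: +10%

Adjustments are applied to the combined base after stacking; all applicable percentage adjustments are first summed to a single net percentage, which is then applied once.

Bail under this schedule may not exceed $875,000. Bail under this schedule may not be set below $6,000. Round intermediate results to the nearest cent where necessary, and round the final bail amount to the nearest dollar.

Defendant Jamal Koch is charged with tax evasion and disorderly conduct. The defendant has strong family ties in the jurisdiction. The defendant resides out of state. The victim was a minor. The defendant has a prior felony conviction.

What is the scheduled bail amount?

$34,075

Base amounts from the schedule: tax evasion $16,500; disorderly conduct $1,500.
Stacking rule: highest base plus $7,000 per additional charge. Highest is tax evasion at $16,500; 1 additional charge → +$7,000. Combined base = $23,500.
Net percentage adjustment: +25% +30% −20% +10% = +45%. $23,500 × 1.45 = $34,075.
$34,075 is within the $875,000 maximum.
$34,075 is at or above the $6,000 minimum.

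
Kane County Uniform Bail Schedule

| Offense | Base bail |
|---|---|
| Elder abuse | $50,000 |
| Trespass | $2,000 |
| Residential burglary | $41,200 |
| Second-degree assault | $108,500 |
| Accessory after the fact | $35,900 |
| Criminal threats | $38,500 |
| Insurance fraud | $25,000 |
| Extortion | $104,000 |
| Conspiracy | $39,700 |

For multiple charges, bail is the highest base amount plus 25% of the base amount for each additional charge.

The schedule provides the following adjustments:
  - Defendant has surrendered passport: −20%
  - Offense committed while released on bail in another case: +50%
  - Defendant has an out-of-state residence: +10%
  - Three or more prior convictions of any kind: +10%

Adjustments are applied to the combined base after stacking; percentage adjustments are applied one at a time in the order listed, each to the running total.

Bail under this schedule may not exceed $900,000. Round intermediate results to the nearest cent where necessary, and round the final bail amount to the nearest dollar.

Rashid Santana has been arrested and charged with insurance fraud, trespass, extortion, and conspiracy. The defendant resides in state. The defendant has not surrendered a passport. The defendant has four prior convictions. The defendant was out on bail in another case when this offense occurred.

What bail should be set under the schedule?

Base amounts from the schedule: insurance fraud $25,000; trespass $2,000; extortion $104,000; conspiracy $39,700.
Stacking rule: highest base plus 25% of each additional charge. Highest is extortion at $104,000. Additional: $25,000 × 25% = $6,250; $2,000 × 25% = $500; $39,700 × 25% = $9,925. Combined base = $104,000 + $16,675 = $120,675.
Offense committed while released on bail in another case (+50%): $120,675 × 1.5 = $181,012.50.
Three or more prior convictions of any kind (+10%): $181,012.50 × 1.1 = $199,113.75.
$199,113.75 is within the $900,000 maximum.
Rounded to the nearest dollar: $199,114.

$199,114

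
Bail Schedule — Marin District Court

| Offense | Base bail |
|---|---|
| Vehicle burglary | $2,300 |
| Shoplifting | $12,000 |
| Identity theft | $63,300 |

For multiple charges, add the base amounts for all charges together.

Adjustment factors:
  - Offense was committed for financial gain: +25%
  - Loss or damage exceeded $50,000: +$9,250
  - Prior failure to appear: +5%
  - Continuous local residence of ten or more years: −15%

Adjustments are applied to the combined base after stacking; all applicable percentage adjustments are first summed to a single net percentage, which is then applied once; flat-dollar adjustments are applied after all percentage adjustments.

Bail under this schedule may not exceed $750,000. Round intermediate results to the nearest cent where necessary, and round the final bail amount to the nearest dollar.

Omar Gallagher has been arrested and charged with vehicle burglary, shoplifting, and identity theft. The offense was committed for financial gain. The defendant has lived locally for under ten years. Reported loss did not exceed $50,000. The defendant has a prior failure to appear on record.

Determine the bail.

$100,880

Base amounts from the schedule: vehicle burglary $2,300; shoplifting $12,000; identity theft $63,300.
Stacking rule: sum of all bases. $2,300 + $12,000 + $63,300 = $77,600.
Net percentage adjustment: +25% +5% = +30%. $77,600 × 1.3 = $100,880.
$100,880 is within the $750,000 maximum.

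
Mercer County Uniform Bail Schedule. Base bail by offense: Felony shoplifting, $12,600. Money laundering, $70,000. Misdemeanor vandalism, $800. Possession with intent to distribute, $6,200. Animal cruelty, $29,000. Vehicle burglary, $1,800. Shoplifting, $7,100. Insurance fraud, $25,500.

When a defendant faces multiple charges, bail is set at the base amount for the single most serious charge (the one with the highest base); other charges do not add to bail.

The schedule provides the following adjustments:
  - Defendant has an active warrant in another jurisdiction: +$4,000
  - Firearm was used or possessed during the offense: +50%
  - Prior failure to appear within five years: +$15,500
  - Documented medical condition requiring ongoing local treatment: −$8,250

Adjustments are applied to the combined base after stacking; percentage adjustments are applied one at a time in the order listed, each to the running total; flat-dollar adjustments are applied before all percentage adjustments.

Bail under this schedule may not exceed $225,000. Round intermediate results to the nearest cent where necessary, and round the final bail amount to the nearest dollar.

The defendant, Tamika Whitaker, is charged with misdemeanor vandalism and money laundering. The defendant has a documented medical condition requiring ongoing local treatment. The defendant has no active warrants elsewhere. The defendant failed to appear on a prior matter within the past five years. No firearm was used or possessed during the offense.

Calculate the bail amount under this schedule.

Base amounts from the schedule: misdemeanor vandalism $800; money laundering $70,000.
Stacking rule: use the highest base only. Highest is money laundering at $70,000. Combined base = $70,000.
Prior failure to appear within five years (+$15,500 flat): $70,000 + $15,500 = $85,500.
Documented medical condition requiring ongoing local treatment (−$8,250 flat): $85,500 − $8,250 = $77,250.
$77,250 is within the $225,000 maximum.

$77,250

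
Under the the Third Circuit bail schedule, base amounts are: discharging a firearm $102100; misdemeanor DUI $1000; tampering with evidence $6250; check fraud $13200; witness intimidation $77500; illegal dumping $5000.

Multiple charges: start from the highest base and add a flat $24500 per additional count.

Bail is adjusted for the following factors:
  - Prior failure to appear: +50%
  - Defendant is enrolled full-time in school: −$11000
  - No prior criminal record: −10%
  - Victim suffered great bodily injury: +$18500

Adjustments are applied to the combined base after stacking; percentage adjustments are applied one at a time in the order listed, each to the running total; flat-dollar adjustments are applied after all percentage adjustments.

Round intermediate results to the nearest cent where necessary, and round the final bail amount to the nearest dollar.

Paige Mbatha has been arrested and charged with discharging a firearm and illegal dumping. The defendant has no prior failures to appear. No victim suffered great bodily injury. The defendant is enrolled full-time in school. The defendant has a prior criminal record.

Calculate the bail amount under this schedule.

$115600

Base amounts from the schedule: discharging a firearm $102100; illegal dumping $5000.
Stacking rule: highest base plus $24500 per additional charge. Highest is discharging a firearm at $102100; 1 additional charge → +$24500. Combined base = $126600.
Defendant is enrolled full-time in school (−$11000 flat): $126600 − $11000 = $115600.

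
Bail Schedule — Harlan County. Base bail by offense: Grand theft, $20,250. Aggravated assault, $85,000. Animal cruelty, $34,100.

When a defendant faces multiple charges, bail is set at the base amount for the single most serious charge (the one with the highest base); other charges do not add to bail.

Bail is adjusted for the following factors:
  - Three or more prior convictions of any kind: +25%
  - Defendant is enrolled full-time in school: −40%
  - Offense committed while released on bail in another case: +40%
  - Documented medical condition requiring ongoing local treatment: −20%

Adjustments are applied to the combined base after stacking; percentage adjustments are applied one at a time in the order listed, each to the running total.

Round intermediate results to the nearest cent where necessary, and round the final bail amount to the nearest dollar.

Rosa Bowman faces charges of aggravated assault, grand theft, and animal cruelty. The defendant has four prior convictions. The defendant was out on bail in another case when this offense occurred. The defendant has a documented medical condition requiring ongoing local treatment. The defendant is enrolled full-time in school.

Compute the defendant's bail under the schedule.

Base amounts from the schedule: aggravated assault $85,000; grand theft $20,250; animal cruelty $34,100.
Stacking rule: use the highest base only. Highest is aggravated assault at $85,000. Combined base = $85,000.
Three or more prior convictions of any kind (+25%): $85,000 × 1.25 = $106,250.
Defendant is enrolled full-time in school (−40%): $106,250 × 0.6 = $63,750.
Offense committed while released on bail in another case (+40%): $63,750 × 1.4 = $89,250.
Documented medical condition requiring ongoing local treatment (−20%): $89,250 × 0.8 = $71,400.

$71,400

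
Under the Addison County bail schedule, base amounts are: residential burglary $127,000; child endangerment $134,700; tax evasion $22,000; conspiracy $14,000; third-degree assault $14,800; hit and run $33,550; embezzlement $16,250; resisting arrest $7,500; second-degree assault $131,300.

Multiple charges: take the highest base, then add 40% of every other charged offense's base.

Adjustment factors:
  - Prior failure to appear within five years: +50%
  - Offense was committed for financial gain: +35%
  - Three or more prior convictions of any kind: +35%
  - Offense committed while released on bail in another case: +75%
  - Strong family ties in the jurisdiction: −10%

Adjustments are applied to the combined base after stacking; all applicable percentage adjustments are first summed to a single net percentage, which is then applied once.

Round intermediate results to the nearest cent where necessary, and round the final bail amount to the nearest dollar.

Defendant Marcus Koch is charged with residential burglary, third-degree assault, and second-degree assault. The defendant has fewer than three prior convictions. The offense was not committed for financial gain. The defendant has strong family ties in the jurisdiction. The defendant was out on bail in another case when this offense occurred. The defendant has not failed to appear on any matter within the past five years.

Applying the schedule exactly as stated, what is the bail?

$310,233

Base amounts from the schedule: residential burglary $127,000; third-degree assault $14,800; second-degree assault $131,300.
Stacking rule: highest base plus 40% of each additional charge. Highest is second-degree assault at $131,300. Additional: $127,000 × 40% = $50,800; $14,800 × 40% = $5,920. Combined base = $131,300 + $56,720 = $188,020.
Net percentage adjustment: +75% −10% = +65%. $188,020 × 1.65 = $310,233.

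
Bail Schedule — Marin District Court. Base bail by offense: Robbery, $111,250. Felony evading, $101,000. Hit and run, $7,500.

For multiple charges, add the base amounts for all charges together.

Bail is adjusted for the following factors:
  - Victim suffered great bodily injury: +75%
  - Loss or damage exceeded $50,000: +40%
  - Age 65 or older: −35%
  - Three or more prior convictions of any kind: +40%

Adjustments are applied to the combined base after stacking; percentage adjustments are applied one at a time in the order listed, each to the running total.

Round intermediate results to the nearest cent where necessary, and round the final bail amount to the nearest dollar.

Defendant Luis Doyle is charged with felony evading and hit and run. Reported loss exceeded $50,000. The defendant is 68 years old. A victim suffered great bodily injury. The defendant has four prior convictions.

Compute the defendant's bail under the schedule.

$241,901

Base amounts from the schedule: felony evading $101,000; hit and run $7,500.
Stacking rule: sum of all bases. $101,000 + $7,500 = $108,500.
Victim suffered great bodily injury (+75%): $108,500 × 1.75 = $189,875.
Loss or damage exceeded $50,000 (+40%): $189,875 × 1.4 = $265,825.
Age 65 or older (−35%): $265,825 × 0.65 = $172,786.25.
Three or more prior convictions of any kind (+40%): $172,786.25 × 1.4 = $241,900.75.
Rounded to the nearest dollar: $241,901.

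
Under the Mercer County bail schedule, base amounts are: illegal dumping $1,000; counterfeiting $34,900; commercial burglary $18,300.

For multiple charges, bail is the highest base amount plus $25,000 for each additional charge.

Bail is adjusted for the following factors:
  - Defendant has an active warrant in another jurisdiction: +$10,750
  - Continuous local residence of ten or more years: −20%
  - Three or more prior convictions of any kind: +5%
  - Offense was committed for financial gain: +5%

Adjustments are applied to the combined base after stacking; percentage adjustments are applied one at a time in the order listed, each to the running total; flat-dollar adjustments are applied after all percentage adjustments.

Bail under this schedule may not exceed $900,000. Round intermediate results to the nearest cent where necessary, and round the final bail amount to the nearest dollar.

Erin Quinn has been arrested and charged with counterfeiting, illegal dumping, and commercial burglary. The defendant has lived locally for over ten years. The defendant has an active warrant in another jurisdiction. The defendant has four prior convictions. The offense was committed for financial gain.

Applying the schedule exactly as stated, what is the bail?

$85,632

Base amounts from the schedule: counterfeiting $34,900; illegal dumping $1,000; commercial burglary $18,300.
Stacking rule: highest base plus $25,000 per additional charge. Highest is counterfeiting at $34,900; 2 additional charges → +$50,000. Combined base = $84,900.
Continuous local residence of ten or more years (−20%): $84,900 × 0.8 = $67,920.
Three or more prior convictions of any kind (+5%): $67,920 × 1.05 = $71,316.
Offense was committed for financial gain (+5%): $71,316 × 1.05 = $74,881.80.
Defendant has an active warrant in another jurisdiction (+$10,750 flat): $74,881.80 + $10,750 = $85,631.80.
$85,631.80 is within the $900,000 maximum.
Rounded to the nearest dollar: $85,632.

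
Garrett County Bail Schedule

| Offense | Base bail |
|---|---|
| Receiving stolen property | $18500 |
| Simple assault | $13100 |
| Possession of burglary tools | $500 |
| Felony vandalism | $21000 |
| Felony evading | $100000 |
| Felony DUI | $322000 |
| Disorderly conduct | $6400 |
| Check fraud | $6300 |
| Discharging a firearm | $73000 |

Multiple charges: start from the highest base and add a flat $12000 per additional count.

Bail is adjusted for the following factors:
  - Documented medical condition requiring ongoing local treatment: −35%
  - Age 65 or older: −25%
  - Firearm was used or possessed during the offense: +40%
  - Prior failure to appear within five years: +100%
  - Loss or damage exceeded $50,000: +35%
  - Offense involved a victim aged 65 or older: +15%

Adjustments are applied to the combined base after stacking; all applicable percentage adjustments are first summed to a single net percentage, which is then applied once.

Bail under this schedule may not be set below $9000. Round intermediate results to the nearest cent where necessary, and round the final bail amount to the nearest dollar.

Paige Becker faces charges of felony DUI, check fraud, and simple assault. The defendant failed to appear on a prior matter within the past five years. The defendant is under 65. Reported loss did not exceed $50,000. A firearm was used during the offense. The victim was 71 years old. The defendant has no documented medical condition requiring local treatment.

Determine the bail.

$882300

Base amounts from the schedule: felony DUI $322000; check fraud $6300; simple assault $13100.
Stacking rule: highest base plus $12000 per additional charge. Highest is felony DUI at $322000; 2 additional charges → +$24000. Combined base = $346000.
Net percentage adjustment: +40% +100% +15% = +155%. $346000 × 2.55 = $882300.
$882300 is at or above the $9000 minimum.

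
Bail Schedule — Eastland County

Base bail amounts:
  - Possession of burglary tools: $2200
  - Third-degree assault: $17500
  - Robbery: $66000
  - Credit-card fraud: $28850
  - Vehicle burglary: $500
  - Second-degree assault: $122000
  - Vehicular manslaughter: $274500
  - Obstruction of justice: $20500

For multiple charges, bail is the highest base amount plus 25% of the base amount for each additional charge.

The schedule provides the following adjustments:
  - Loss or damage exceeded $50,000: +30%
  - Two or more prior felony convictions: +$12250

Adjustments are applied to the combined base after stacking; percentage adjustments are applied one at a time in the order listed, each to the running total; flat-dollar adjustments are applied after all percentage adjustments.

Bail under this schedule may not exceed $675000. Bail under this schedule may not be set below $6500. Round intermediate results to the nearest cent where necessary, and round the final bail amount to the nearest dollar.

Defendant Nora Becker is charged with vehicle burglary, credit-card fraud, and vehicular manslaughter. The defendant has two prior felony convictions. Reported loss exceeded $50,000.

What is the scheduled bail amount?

Base amounts from the schedule: vehicle burglary $500; credit-card fraud $28850; vehicular manslaughter $274500.
Stacking rule: highest base plus 25% of each additional charge. Highest is vehicular manslaughter at $274500. Additional: $500 × 25% = $125; $28850 × 25% = $7212.50. Combined base = $274500 + $7337.50 = $281837.50.
Loss or damage exceeded $50,000 (+30%): $281837.50 × 1.3 = $366388.75.
Two or more prior felony convictions (+$12250 flat): $366388.75 + $12250 = $378638.75.
$378638.75 is within the $675000 maximum.
$378638.75 is at or above the $6500 minimum.
Rounded to the nearest dollar: $378639.

$378639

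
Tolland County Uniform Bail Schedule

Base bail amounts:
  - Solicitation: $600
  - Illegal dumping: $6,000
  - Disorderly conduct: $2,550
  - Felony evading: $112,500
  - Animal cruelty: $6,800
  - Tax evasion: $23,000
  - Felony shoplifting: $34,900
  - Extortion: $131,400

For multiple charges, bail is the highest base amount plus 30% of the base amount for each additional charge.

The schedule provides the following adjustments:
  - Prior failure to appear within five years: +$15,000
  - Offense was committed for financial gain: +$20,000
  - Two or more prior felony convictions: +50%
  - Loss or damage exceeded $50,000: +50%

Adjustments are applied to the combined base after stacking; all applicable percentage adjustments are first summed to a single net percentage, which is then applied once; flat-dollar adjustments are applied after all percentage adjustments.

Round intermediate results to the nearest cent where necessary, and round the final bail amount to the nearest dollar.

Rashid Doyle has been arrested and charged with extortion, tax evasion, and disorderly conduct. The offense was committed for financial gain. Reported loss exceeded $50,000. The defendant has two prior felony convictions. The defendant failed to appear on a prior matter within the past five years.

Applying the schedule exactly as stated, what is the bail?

Base amounts from the schedule: extortion $131,400; tax evasion $23,000; disorderly conduct $2,550.
Stacking rule: highest base plus 30% of each additional charge. Highest is extortion at $131,400. Additional: $23,000 × 30% = $6,900; $2,550 × 30% = $765. Combined base = $131,400 + $7,665 = $139,065.
Net percentage adjustment: +50% +50% = +100%. $139,065 × 2 = $278,130.
Prior failure to appear within five years (+$15,000 flat): $278,130 + $15,000 = $293,130.
Offense was committed for financial gain (+$20,000 flat): $293,130 + $20,000 = $313,130.

$313,130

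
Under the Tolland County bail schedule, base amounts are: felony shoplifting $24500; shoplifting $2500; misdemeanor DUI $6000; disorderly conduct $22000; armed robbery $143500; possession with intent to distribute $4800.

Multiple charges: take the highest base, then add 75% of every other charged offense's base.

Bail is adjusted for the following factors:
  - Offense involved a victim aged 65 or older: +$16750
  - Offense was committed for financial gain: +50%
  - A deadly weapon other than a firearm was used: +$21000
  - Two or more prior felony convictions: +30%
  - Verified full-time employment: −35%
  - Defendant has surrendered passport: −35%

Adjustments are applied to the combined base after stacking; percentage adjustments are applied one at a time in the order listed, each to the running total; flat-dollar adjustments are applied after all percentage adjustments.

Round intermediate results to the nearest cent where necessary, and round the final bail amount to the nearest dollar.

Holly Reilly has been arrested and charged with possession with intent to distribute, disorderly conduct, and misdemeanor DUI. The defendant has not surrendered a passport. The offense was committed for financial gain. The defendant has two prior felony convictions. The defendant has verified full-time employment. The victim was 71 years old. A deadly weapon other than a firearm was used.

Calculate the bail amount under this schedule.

Base amounts from the schedule: possession with intent to distribute $4800; disorderly conduct $22000; misdemeanor DUI $6000.
Stacking rule: highest base plus 75% of each additional charge. Highest is disorderly conduct at $22000. Additional: $4800 × 75% = $3600; $6000 × 75% = $4500. Combined base = $22000 + $8100 = $30100.
Offense was committed for financial gain (+50%): $30100 × 1.5 = $45150.
Two or more prior felony convictions (+30%): $45150 × 1.3 = $58695.
Verified full-time employment (−35%): $58695 × 0.65 = $38151.75.
Offense involved a victim aged 65 or older (+$16750 flat): $38151.75 + $16750 = $54901.75.
A deadly weapon other than a firearm was used (+$21000 flat): $54901.75 + $21000 = $75901.75.
Rounded to the nearest dollar: $75902.

$75902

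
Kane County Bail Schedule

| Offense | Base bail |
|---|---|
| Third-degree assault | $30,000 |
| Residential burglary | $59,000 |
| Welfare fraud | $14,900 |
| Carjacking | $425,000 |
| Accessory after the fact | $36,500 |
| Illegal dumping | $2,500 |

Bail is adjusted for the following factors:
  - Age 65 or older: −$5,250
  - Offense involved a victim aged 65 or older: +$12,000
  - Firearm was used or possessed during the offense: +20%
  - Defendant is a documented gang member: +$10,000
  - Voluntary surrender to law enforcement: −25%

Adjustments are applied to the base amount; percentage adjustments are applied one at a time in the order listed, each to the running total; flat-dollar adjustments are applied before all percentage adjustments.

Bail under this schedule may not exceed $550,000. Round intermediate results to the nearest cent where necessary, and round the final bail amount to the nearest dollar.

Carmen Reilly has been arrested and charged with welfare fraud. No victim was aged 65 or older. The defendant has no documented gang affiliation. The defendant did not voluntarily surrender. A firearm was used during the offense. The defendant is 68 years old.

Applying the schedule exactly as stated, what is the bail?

Base amounts from the schedule: welfare fraud $14,900.
Single charge. Combined base = $14,900.
Age 65 or older (−$5,250 flat): $14,900 − $5,250 = $9,650.
Firearm was used or possessed during the offense (+20%): $9,650 × 1.2 = $11,580.
$11,580 is within the $550,000 maximum.

$11,580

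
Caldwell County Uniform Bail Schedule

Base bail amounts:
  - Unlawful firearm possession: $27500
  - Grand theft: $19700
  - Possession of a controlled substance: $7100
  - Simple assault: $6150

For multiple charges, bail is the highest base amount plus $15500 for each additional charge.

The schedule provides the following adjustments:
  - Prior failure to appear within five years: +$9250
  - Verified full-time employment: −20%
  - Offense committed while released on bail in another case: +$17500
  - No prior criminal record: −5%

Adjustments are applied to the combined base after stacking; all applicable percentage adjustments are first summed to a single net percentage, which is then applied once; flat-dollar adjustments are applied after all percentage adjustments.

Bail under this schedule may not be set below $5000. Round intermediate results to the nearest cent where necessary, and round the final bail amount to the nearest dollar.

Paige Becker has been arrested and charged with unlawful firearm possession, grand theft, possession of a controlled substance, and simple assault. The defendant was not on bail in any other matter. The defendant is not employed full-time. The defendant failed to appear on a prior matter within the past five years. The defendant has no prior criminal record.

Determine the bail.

Base amounts from the schedule: unlawful firearm possession $27500; grand theft $19700; possession of a controlled substance $7100; simple assault $6150.
Stacking rule: highest base plus $15500 per additional charge. Highest is unlawful firearm possession at $27500; 3 additional charges → +$46500. Combined base = $74000.
No prior criminal record (−5%): $74000 × 0.95 = $70300.
Prior failure to appear within five years (+$9250 flat): $70300 + $9250 = $79550.
$79550 is at or above the $5000 minimum.

$79550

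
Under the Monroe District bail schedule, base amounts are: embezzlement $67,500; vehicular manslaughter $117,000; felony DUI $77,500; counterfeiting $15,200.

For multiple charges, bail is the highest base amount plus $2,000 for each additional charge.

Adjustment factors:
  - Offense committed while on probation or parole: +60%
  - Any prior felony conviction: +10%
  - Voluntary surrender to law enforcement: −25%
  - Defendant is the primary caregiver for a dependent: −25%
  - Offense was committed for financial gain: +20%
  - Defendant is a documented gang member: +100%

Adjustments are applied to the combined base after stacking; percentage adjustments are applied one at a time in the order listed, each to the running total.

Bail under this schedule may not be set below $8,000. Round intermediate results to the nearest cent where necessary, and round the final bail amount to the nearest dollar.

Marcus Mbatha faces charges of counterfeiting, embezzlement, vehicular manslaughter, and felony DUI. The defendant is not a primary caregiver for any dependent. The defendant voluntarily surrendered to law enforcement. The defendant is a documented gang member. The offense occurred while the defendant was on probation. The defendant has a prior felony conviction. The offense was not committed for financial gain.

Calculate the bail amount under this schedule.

$324,720

Base amounts from the schedule: counterfeiting $15,200; embezzlement $67,500; vehicular manslaughter $117,000; felony DUI $77,500.
Stacking rule: highest base plus $2,000 per additional charge. Highest is vehicular manslaughter at $117,000; 3 additional charges → +$6,000. Combined base = $123,000.
Offense committed while on probation or parole (+60%): $123,000 × 1.6 = $196,800.
Any prior felony conviction (+10%): $196,800 × 1.1 = $216,480.
Voluntary surrender to law enforcement (−25%): $216,480 × 0.75 = $162,360.
Defendant is a documented gang member (+100%): $162,360 × 2 = $324,720.
$324,720 is at or above the $8,000 minimum.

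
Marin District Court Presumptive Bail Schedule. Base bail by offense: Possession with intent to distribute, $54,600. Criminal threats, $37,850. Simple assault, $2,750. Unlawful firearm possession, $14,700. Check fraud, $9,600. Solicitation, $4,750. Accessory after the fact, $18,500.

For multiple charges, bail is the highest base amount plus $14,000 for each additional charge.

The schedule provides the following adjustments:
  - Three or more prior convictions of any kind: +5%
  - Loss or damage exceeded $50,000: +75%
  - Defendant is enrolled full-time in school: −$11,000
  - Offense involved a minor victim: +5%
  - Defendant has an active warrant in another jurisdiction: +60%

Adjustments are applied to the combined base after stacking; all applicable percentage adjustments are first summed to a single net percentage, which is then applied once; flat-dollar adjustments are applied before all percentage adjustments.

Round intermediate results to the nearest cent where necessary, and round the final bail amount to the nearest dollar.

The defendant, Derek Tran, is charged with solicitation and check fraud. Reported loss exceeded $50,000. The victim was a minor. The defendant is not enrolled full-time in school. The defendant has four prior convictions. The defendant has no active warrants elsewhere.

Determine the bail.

Base amounts from the schedule: solicitation $4,750; check fraud $9,600.
Stacking rule: highest base plus $14,000 per additional charge. Highest is check fraud at $9,600; 1 additional charge → +$14,000. Combined base = $23,600.
Net percentage adjustment: +5% +75% +5% = +85%. $23,600 × 1.85 = $43,660.

$43,660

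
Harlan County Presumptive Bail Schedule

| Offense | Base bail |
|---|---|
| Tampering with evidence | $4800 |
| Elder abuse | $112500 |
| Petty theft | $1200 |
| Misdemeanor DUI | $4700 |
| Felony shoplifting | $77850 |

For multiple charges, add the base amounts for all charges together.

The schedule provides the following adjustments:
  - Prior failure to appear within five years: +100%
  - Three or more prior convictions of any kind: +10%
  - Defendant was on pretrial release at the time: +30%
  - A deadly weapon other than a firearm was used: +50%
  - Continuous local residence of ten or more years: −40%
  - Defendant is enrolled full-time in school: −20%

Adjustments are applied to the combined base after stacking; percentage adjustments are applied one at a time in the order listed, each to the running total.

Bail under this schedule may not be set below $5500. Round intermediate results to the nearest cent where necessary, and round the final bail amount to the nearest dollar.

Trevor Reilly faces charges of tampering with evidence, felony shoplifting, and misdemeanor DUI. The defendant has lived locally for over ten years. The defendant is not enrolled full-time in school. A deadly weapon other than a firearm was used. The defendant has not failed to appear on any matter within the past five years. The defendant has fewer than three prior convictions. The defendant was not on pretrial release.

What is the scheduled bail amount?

$78615

Base amounts from the schedule: tampering with evidence $4800; felony shoplifting $77850; misdemeanor DUI $4700.
Stacking rule: sum of all bases. $4800 + $77850 + $4700 = $87350.
A deadly weapon other than a firearm was used (+50%): $87350 × 1.5 = $131025.
Continuous local residence of ten or more years (−40%): $131025 × 0.6 = $78615.
$78615 is at or above the $5500 minimum.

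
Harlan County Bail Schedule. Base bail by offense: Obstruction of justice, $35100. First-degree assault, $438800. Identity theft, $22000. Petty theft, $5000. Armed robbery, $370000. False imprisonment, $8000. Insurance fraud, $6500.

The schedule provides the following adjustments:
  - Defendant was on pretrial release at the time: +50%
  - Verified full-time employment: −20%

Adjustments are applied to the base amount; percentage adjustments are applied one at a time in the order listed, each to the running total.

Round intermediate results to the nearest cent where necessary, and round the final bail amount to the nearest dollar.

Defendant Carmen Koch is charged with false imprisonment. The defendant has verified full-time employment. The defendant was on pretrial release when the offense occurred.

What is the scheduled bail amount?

$9600

Base amounts from the schedule: false imprisonment $8000.
Single charge. Combined base = $8000.
Defendant was on pretrial release at the time (+50%): $8000 × 1.5 = $12000.
Verified full-time employment (−20%): $12000 × 0.8 = $9600.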